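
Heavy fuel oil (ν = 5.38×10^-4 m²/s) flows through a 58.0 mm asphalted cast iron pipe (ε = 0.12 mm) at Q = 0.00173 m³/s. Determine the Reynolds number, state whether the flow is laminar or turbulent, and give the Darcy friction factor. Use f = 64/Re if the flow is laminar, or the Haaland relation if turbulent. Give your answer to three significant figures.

V = 4Q/(πD²) = 0.6548 m/s
Re = VD/ν = 0.6548·0.0580/5.38×10^-4 = 70.6
Re < 2300 → laminar → f = 64/Re = 0.9066

Re ≈ 70.6; laminar; f = 64/Re ≈ 0.907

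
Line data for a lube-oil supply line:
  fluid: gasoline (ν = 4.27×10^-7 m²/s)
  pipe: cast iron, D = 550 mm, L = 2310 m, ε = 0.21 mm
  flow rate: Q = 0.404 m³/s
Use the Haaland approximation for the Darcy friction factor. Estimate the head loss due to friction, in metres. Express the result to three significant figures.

V = 4Q/(πD²) = 4·0.404/(π·0.550²) = 1.700 m/s
Re = VD/ν = 1.700·0.550/4.27×10^-7 = 2.19×10^6 → turbulent
ε/D = 0.21/550 = 3.82×10^-4
Haaland: f = 0.01602
h_f = f(L/D)V²/(2g) = 0.01602·(2310/0.550)·1.700²/(2·9.81) = 9.914 m

h_f ≈ 9.91 m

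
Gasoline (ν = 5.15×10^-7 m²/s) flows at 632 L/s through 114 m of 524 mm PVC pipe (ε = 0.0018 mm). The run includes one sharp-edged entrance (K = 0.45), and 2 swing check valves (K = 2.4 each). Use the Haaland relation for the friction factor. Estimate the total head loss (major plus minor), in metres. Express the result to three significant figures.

H_L ≈ 3.24 m

V = 4Q/(πD²) = 2.931 m/s; V²/2g = 0.4378 m
Re = 2.98×10^6, ε/D = 3.44×10^-6 → f = 0.009844 (Haaland)
Major: h_f = f(L/D)·V²/2g = 0.009844·217.6·0.4378 = 0.9375 m
Minor: ΣK = 5.25; h_m = ΣK·V²/2g = 2.298 m
Total H_L = 0.9375 + 2.298 = 3.236 m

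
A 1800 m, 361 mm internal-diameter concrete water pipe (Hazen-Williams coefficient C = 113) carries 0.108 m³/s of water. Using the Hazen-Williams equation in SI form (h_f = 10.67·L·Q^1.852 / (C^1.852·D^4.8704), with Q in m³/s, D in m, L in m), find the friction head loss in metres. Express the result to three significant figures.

h_f ≈ 7.02 m

h_f = 10.67·1800·0.108^1.852 / (113^1.852·0.361^4.8704) = 7.017 m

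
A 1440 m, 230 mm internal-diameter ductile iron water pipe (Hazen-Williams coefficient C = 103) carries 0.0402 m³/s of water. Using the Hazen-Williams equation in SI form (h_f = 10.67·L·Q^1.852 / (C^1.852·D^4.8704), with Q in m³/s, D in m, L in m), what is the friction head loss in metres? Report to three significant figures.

h_f ≈ 9.60 m

h_f = 10.67·1440·0.0402^1.852 / (103^1.852·0.230^4.8704) = 9.603 m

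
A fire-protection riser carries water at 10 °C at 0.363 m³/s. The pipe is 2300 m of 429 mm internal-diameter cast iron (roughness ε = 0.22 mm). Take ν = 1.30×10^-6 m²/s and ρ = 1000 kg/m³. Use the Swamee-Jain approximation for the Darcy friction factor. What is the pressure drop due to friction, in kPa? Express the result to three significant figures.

V = 4Q/(πD²) = 4·0.363/(π·0.429²) = 2.511 m/s
Re = VD/ν = 2.511·0.429/1.30×10^-6 = 8.29×10^5 → turbulent
ε/D = 0.22/429 = 5.13×10^-4
Swamee-Jain: f = 0.01749
h_f = f(L/D)V²/(2g) = 0.01749·(2300/0.429)·2.511²/(2·9.81) = 30.14 m
Δp = ρg·h_f = 1000·9.81·30.14 = 295.7 kPa

Δp ≈ 296 kPa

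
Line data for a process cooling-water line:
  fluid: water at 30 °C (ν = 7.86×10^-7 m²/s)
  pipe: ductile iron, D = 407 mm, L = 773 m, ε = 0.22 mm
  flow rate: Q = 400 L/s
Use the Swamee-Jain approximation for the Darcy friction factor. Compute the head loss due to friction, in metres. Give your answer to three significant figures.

h_f ≈ 15.9 m

V = 4Q/(πD²) = 4·0.400/(π·0.407²) = 3.075 m/s
Re = VD/ν = 3.075·0.407/7.86×10^-7 = 1.59×10^6 → turbulent
ε/D = 0.22/407 = 5.41×10^-4
Swamee-Jain: f = 0.01738
h_f = f(L/D)V²/(2g) = 0.01738·(773/0.407)·3.075²/(2·9.81) = 15.90 m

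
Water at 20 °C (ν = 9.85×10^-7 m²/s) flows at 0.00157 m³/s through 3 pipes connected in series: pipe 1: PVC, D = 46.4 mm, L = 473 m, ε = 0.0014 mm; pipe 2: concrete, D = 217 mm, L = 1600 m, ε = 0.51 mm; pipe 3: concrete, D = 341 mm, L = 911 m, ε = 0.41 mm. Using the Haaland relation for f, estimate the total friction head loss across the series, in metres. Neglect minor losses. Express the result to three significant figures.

Pipe 1: V = 0.9285 m/s, Re = 4.37×10^4, ε/D = 3.02×10^-5, f = 0.02142, h_1 = f(L/D)V²/2g = 9.595 m
Pipe 2: V = 0.04245 m/s, Re = 9350, ε/D = 0.00235, f = 0.03450, h_2 = f(L/D)V²/2g = 0.02336 m
Pipe 3: V = 0.01719 m/s, Re = 5950, ε/D = 0.00120, f = 0.03700, h_3 = f(L/D)V²/2g = 0.001489 m
Series → Q common, losses add: H = Σh = 9.619 m

H ≈ 9.62 m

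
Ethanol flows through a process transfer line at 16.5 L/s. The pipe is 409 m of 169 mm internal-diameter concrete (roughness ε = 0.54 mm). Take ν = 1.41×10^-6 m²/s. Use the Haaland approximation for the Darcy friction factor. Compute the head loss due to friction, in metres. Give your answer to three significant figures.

h_f ≈ 1.87 m

V = 4Q/(πD²) = 4·0.0165/(π·0.169²) = 0.7356 m/s
Re = VD/ν = 0.7356·0.169/1.41×10^-6 = 8.82×10^4 → turbulent
ε/D = 0.54/169 = 0.00320
Haaland: f = 0.02796
h_f = f(L/D)V²/(2g) = 0.02796·(409/0.169)·0.7356²/(2·9.81) = 1.866 m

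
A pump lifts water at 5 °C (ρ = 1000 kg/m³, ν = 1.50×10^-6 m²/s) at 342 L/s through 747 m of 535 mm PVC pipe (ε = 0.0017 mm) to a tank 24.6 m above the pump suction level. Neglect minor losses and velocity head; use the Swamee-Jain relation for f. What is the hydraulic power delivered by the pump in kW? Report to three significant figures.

V = 4Q/(πD²) = 1.521 m/s; Re = 5.43×10^5; ε/D = 3.18×10^-6; f = 0.01296
h_f = f(L/D)V²/2g = 2.134 m
Total head H = z + h_f = 24.6 + 2.134 = 26.73 m
P_hyd = ρgQH = 1000·9.81·0.342·26.73 = 89.69 kW

P_hyd ≈ 89.7 kW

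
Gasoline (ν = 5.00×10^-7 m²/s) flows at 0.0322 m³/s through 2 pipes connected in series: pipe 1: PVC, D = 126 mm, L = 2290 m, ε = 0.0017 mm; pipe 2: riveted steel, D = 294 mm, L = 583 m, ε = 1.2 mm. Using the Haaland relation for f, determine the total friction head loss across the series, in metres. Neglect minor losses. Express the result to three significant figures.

Pipe 1: V = 2.582 m/s, Re = 6.51×10^5, ε/D = 1.35×10^-5, f = 0.01266, h_1 = f(L/D)V²/2g = 78.18 m
Pipe 2: V = 0.4743 m/s, Re = 2.79×10^5, ε/D = 0.00408, f = 0.02900, h_2 = f(L/D)V²/2g = 0.6593 m
Series → Q common, losses add: H = Σh = 78.84 m

H ≈ 78.8 m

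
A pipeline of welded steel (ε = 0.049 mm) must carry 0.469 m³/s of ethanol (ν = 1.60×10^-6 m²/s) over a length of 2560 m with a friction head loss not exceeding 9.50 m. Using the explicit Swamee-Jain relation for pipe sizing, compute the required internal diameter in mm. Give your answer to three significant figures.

D ≈ 590 mm

Swamee-Jain (Type III): D = 0.66·[ε^1.25·(LQ²/(gh_f))^4.75 + ν·Q^9.4·(L/(gh_f))^5.2]^0.04
LQ²/(gh_f) = 6.042; L/(gh_f) = 27.47
Term 1 = ε^1.25·(…)^4.75 = 0.0211; Term 2 = ν·Q^9.4·(…)^5.2 = 0.0394
D = 0.66·(0.0211 + 0.0394)^0.04 = 0.5899 m = 590 mm
Check: V = 1.72 m/s, Re = 6.33×10^5, f = 0.01388, h_f = 9.04 m ≈ 9.50 m ✓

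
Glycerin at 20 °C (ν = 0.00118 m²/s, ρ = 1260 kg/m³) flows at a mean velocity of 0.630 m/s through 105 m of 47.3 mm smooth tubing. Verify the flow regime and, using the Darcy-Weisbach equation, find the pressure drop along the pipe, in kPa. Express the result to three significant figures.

Re = VD/ν = 0.630·0.04730/0.00118 = 25.3 → laminar (Re < 2300)
f = 64/Re = 2.534
h_f = f(L/D)V²/(2g) = 2.534·(105/0.04730)·0.630²/(2·9.81) = 113.8 m
Δp = ρg·h_f = 1260·9.81·113.8 = 1407 kPa

Δp ≈ 1410 kPa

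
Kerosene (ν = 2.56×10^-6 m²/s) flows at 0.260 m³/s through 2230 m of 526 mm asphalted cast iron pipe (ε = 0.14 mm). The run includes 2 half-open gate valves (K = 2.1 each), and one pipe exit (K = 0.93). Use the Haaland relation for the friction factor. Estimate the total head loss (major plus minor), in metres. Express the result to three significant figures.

V = 4Q/(πD²) = 1.196 m/s; V²/2g = 0.07297 m
Re = 2.46×10^5, ε/D = 2.66×10^-4 → f = 0.01690 (Haaland)
Major: h_f = f(L/D)·V²/2g = 0.01690·4240·0.07297 = 5.228 m
Minor: ΣK = 5.13; h_m = ΣK·V²/2g = 0.3743 m
Total H_L = 5.228 + 0.3743 = 5.602 m

H_L ≈ 5.60 m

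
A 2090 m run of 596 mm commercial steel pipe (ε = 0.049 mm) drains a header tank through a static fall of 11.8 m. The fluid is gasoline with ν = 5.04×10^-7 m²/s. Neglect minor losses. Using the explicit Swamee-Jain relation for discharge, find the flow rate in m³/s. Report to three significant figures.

Swamee-Jain (Type II): Q = -0.965·√(gD⁵h_f/L)·ln[ε/(3.7D) + √(3.17ν²L/(gD³h_f))]
√(gD⁵h_f/L) = √(9.81·0.596⁵·11.8/2090) = 0.06454
ε/(3.7D) = 2.22×10^-5; √(3.17ν²L/(gD³h_f)) = 8.29×10^-6
Q = -0.965·0.06454·ln(3.051×10^-5) = 0.6476 m³/s
Check: V = 2.32 m/s, Re = 2.74×10^6, f = 0.01233, h_f = 11.9 m ≈ 11.8 m ✓

Q ≈ 0.648 m³/s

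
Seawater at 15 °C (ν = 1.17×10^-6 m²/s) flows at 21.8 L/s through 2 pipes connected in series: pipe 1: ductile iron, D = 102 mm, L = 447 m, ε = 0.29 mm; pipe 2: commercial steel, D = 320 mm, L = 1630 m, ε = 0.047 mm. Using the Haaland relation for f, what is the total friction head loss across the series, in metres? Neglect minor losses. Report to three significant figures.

H ≈ 42.3 m

Pipe 1: V = 2.668 m/s, Re = 2.33×10^5, ε/D = 0.00284, f = 0.02636, h_1 = f(L/D)V²/2g = 41.91 m
Pipe 2: V = 0.2711 m/s, Re = 7.41×10^4, ε/D = 1.47×10^-4, f = 0.01954, h_2 = f(L/D)V²/2g = 0.3727 m
Series → Q common, losses add: H = Σh = 42.29 m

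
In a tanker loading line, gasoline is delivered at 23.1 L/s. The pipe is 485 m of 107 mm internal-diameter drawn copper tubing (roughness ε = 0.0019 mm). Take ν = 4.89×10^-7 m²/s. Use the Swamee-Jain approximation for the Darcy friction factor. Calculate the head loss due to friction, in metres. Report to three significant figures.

V = 4Q/(πD²) = 4·0.0231/(π·0.107²) = 2.569 m/s
Re = VD/ν = 2.569·0.107/4.89×10^-7 = 5.62×10^5 → turbulent
ε/D = 0.0019/107 = 1.78×10^-5
Swamee-Jain: f = 0.01312
h_f = f(L/D)V²/(2g) = 0.01312·(485/0.107)·2.569²/(2·9.81) = 20.01 m

h_f ≈ 20.0 m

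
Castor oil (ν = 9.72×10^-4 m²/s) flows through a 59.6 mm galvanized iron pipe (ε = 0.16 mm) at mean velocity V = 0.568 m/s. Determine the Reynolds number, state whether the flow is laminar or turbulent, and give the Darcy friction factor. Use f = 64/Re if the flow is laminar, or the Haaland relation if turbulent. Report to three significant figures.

Re = VD/ν = 0.5680·0.0596/9.72×10^-4 = 34.8
Re < 2300 → laminar → f = 64/Re = 1.838

Re ≈ 34.8; laminar; f = 64/Re ≈ 1.84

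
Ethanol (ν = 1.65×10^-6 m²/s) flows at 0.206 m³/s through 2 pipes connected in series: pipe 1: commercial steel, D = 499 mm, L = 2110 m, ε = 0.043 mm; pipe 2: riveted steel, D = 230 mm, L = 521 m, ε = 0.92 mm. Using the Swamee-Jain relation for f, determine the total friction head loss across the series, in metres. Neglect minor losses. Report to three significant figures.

Pipe 1: V = 1.053 m/s, Re = 3.19×10^5, ε/D = 8.62×10^-5, f = 0.01517, h_1 = f(L/D)V²/2g = 3.628 m
Pipe 2: V = 4.958 m/s, Re = 6.91×10^5, ε/D = 0.00400, f = 0.02866, h_2 = f(L/D)V²/2g = 81.34 m
Series → Q common, losses add: H = Σh = 84.97 m

H ≈ 85.0 m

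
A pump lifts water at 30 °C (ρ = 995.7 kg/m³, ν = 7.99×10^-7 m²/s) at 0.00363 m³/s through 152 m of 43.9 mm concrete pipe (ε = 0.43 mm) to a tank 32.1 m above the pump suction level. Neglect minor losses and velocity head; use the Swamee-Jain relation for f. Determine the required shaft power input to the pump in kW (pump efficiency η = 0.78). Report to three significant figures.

P_shaft ≈ 3.23 kW

V = 4Q/(πD²) = 2.398 m/s; Re = 1.32×10^5; ε/D = 0.00979; f = 0.03831
h_f = f(L/D)V²/2g = 38.88 m
Total head H = z + h_f = 32.1 + 38.88 = 70.98 m
P_hyd = ρgQH = 995.7·9.81·0.00363·70.98 = 2.517 kW
P_shaft = P_hyd/η = 2.517/0.78 = 3.227 kW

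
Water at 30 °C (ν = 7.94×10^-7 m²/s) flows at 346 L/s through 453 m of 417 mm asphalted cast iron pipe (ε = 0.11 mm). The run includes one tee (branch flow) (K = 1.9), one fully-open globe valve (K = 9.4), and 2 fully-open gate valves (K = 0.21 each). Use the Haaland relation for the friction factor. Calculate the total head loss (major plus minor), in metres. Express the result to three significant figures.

V = 4Q/(πD²) = 2.533 m/s; V²/2g = 0.3271 m
Re = 1.33×10^6, ε/D = 2.64×10^-4 → f = 0.01510 (Haaland)
Major: h_f = f(L/D)·V²/2g = 0.01510·1086·0.3271 = 5.366 m
Minor: ΣK = 11.7; h_m = ΣK·V²/2g = 3.834 m
Total H_L = 5.366 + 3.834 = 9.200 m

H_L ≈ 9.20 m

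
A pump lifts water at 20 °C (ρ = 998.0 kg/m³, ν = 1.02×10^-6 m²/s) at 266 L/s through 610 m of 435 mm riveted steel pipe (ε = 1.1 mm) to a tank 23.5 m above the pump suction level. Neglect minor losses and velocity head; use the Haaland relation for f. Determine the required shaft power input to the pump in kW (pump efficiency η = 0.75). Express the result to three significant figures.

P_shaft ≈ 102 kW

V = 4Q/(πD²) = 1.790 m/s; Re = 7.63×10^5; ε/D = 0.00253; f = 0.02518
h_f = f(L/D)V²/2g = 5.766 m
Total head H = z + h_f = 23.5 + 5.766 = 29.27 m
P_hyd = ρgQH = 998.0·9.81·0.266·29.27 = 76.22 kW
P_shaft = P_hyd/η = 76.22/0.75 = 101.6 kW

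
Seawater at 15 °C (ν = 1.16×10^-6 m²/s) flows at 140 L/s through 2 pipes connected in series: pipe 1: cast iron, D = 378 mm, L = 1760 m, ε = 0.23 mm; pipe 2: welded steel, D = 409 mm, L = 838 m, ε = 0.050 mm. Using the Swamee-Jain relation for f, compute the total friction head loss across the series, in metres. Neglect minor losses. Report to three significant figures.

Pipe 1: V = 1.248 m/s, Re = 4.07×10^5, ε/D = 6.08×10^-4, f = 0.01860, h_1 = f(L/D)V²/2g = 6.871 m
Pipe 2: V = 1.066 m/s, Re = 3.76×10^5, ε/D = 1.22×10^-4, f = 0.01521, h_2 = f(L/D)V²/2g = 1.803 m
Series → Q common, losses add: H = Σh = 8.674 m

H ≈ 8.67 m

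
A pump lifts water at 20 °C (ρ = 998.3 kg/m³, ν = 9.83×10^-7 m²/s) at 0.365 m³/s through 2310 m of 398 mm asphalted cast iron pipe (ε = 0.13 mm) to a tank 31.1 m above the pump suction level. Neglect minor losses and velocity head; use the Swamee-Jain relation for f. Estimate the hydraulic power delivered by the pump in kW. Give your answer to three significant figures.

P_hyd ≈ 256 kW

V = 4Q/(πD²) = 2.934 m/s; Re = 1.19×10^6; ε/D = 3.27×10^-4; f = 0.01588
h_f = f(L/D)V²/2g = 40.45 m
Total head H = z + h_f = 31.1 + 40.45 = 71.55 m
P_hyd = ρgQH = 998.3·9.81·0.365·71.55 = 255.7 kW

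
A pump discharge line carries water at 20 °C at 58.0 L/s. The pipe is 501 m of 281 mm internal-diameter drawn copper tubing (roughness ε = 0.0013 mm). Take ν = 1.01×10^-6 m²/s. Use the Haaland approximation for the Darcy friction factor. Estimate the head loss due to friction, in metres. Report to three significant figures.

h_f ≈ 1.17 m

V = 4Q/(πD²) = 4·0.0580/(π·0.281²) = 0.9352 m/s
Re = VD/ν = 0.9352·0.281/1.01×10^-6 = 2.60×10^5 → turbulent
ε/D = 0.0013/281 = 4.63×10^-6
Haaland: f = 0.01477
h_f = f(L/D)V²/(2g) = 0.01477·(501/0.281)·0.9352²/(2·9.81) = 1.174 m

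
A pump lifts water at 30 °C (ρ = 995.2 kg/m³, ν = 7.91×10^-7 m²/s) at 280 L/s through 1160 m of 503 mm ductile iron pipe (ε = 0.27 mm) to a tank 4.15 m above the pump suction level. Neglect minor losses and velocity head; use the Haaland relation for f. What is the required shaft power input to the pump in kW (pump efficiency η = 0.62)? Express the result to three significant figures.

V = 4Q/(πD²) = 1.409 m/s; Re = 8.96×10^5; ε/D = 5.37×10^-4; f = 0.01747
h_f = f(L/D)V²/2g = 4.076 m
Total head H = z + h_f = 4.15 + 4.076 = 8.226 m
P_hyd = ρgQH = 995.2·9.81·0.280·8.226 = 22.49 kW
P_shaft = P_hyd/η = 22.49/0.62 = 36.27 kW

P_shaft ≈ 36.3 kW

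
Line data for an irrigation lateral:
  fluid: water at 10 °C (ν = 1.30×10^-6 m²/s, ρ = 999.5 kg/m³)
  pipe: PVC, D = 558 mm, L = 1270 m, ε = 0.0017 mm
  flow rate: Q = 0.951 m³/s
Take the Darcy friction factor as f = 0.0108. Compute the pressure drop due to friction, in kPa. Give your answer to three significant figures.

Δp ≈ 186 kPa

V = 4Q/(πD²) = 4·0.951/(π·0.558²) = 3.889 m/s
h_f = f(L/D)V²/(2g) = 0.01080·(1270/0.558)·3.889²/(2·9.81) = 18.95 m
Δp = ρg·h_f = 999.5·9.81·18.95 = 185.8 kPa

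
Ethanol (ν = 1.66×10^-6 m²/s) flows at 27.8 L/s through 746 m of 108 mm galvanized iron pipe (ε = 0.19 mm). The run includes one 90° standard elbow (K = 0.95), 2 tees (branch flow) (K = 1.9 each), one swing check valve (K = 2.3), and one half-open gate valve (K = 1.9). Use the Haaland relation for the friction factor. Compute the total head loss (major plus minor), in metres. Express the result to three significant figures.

H_L ≈ 80.6 m

V = 4Q/(πD²) = 3.035 m/s; V²/2g = 0.4694 m
Re = 1.97×10^5, ε/D = 0.00176 → f = 0.02355 (Haaland)
Major: h_f = f(L/D)·V²/2g = 0.02355·6907·0.4694 = 76.36 m
Minor: ΣK = 8.95; h_m = ΣK·V²/2g = 4.201 m
Total H_L = 76.36 + 4.201 = 80.56 m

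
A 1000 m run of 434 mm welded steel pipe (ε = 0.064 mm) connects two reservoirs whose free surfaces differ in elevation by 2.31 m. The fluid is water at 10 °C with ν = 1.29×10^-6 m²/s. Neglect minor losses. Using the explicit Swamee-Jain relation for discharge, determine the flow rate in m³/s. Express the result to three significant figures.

Q ≈ 0.167 m³/s

Swamee-Jain (Type II): Q = -0.965·√(gD⁵h_f/L)·ln[ε/(3.7D) + √(3.17ν²L/(gD³h_f))]
√(gD⁵h_f/L) = √(9.81·0.434⁵·2.31/1000) = 0.01868
ε/(3.7D) = 3.99×10^-5; √(3.17ν²L/(gD³h_f)) = 5.34×10^-5
Q = -0.965·0.01868·ln(9.322×10^-5) = 0.1673 m³/s
Check: V = 1.13 m/s, Re = 3.80×10^5, f = 0.01543, h_f = 2.32 m ≈ 2.31 m ✓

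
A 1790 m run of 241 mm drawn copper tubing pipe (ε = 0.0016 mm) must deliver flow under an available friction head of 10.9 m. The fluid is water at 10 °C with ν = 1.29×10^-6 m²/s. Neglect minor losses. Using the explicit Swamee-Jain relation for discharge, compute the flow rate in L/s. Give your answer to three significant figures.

Q ≈ 63.3 L/s

Swamee-Jain (Type II): Q = -0.965·√(gD⁵h_f/L)·ln[ε/(3.7D) + √(3.17ν²L/(gD³h_f))]
√(gD⁵h_f/L) = √(9.81·0.241⁵·10.9/1790) = 0.006969
ε/(3.7D) = 1.79×10^-6; √(3.17ν²L/(gD³h_f)) = 7.94×10^-5
Q = -0.965·0.006969·ln(8.122×10^-5) = 0.06334 m³/s
Check: V = 1.39 m/s, Re = 2.59×10^5, f = 0.01485, h_f = 10.8 m ≈ 10.9 m ✓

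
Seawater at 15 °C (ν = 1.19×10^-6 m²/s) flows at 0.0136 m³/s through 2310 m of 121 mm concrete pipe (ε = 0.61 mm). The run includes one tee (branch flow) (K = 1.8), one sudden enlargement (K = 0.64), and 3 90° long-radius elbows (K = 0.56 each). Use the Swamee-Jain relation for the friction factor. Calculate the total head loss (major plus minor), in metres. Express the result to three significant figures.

V = 4Q/(πD²) = 1.183 m/s; V²/2g = 0.07129 m
Re = 1.20×10^5, ε/D = 0.00504 → f = 0.03145 (Swamee-Jain)
Major: h_f = f(L/D)·V²/2g = 0.03145·19091·0.07129 = 42.81 m
Minor: ΣK = 4.12; h_m = ΣK·V²/2g = 0.2937 m
Total H_L = 42.81 + 0.2937 = 43.11 m

H_L ≈ 43.1 m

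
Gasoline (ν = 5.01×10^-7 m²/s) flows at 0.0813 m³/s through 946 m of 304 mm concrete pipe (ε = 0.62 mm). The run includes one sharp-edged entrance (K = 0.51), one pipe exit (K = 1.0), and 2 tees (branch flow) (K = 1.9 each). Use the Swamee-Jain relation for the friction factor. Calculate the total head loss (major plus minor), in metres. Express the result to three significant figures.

V = 4Q/(πD²) = 1.120 m/s; V²/2g = 0.06395 m
Re = 6.80×10^5, ε/D = 0.00204 → f = 0.02390 (Swamee-Jain)
Major: h_f = f(L/D)·V²/2g = 0.02390·3112·0.06395 = 4.757 m
Minor: ΣK = 5.31; h_m = ΣK·V²/2g = 0.3395 m
Total H_L = 4.757 + 0.3395 = 5.096 m

H_L ≈ 5.10 m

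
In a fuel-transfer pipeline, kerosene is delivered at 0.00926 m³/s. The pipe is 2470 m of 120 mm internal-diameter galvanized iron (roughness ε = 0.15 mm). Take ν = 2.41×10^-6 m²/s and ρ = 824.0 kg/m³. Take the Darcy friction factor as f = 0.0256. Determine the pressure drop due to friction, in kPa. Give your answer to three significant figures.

Δp ≈ 146 kPa

V = 4Q/(πD²) = 4·0.00926/(π·0.120²) = 0.8188 m/s
h_f = f(L/D)V²/(2g) = 0.02560·(2470/0.120)·0.8188²/(2·9.81) = 18.00 m
Δp = ρg·h_f = 824.0·9.81·18.00 = 145.5 kPa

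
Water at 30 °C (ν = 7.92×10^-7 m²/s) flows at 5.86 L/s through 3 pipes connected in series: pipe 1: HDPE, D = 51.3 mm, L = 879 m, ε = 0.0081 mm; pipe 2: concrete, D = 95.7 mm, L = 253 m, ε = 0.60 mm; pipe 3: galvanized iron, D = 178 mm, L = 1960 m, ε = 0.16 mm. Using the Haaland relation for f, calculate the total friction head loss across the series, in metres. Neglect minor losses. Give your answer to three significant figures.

H ≈ 122 m

Pipe 1: V = 2.835 m/s, Re = 1.84×10^5, ε/D = 1.58×10^-4, f = 0.01680, h_1 = f(L/D)V²/2g = 117.9 m
Pipe 2: V = 0.8147 m/s, Re = 9.84×10^4, ε/D = 0.00627, f = 0.03338, h_2 = f(L/D)V²/2g = 2.985 m
Pipe 3: V = 0.2355 m/s, Re = 5.29×10^4, ε/D = 8.99×10^-4, f = 0.02326, h_3 = f(L/D)V²/2g = 0.7239 m
Series → Q common, losses add: H = Σh = 121.6 m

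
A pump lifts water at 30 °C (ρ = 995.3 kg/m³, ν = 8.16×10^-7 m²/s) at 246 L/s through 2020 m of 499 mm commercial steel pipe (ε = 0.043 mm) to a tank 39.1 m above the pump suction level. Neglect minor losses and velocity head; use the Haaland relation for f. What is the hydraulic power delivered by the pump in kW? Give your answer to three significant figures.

V = 4Q/(πD²) = 1.258 m/s; Re = 7.69×10^5; ε/D = 8.62×10^-5; f = 0.01345
h_f = f(L/D)V²/2g = 4.389 m
Total head H = z + h_f = 39.1 + 4.389 = 43.49 m
P_hyd = ρgQH = 995.3·9.81·0.246·43.49 = 104.5 kW

P_hyd ≈ 104 kW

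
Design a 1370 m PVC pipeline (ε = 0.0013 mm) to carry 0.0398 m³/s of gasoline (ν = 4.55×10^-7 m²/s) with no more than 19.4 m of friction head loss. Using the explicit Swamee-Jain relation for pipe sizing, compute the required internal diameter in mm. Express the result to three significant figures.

Swamee-Jain (Type III): D = 0.66·[ε^1.25·(LQ²/(gh_f))^4.75 + ν·Q^9.4·(L/(gh_f))^5.2]^0.04
LQ²/(gh_f) = 0.01140; L/(gh_f) = 7.199
Term 1 = ε^1.25·(…)^4.75 = 2.59×10^-17; Term 2 = ν·Q^9.4·(…)^5.2 = 9.01×10^-16
D = 0.66·(2.59×10^-17 + 9.01×10^-16)^0.04 = 0.1653 m = 165 mm
Check: V = 1.86 m/s, Re = 6.74×10^5, f = 0.01257, h_f = 18.3 m ≈ 19.4 m ✓

D ≈ 165 mm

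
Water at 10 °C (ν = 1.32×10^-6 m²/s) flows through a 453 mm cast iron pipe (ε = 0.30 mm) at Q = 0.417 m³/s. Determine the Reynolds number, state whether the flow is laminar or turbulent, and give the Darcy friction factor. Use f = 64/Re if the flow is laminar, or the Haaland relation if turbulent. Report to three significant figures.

Re ≈ 8.88×10^5; turbulent; f ≈ 0.0182

V = 4Q/(πD²) = 2.587 m/s
Re = VD/ν = 2.587·0.453/1.32×10^-6 = 8.88×10^5
Re > 4000 → turbulent; ε/D = 6.62×10^-4
Haaland: f = 0.01824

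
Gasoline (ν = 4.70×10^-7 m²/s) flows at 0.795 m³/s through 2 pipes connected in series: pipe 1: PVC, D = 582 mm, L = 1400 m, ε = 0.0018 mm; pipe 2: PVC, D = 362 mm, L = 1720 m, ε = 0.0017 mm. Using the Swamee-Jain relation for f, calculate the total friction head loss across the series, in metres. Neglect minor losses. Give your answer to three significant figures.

H ≈ 142 m

Pipe 1: V = 2.988 m/s, Re = 3.70×10^6, ε/D = 3.09×10^-6, f = 0.009597, h_1 = f(L/D)V²/2g = 10.51 m
Pipe 2: V = 7.724 m/s, Re = 5.95×10^6, ε/D = 4.70×10^-6, f = 0.009132, h_2 = f(L/D)V²/2g = 132.0 m
Series → Q common, losses add: H = Σh = 142.5 m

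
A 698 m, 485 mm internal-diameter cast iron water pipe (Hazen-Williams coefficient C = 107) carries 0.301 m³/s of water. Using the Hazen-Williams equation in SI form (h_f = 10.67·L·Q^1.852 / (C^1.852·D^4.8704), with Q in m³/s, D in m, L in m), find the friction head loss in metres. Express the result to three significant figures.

h_f ≈ 4.77 m

h_f = 10.67·698·0.301^1.852 / (107^1.852·0.485^4.8704) = 4.769 m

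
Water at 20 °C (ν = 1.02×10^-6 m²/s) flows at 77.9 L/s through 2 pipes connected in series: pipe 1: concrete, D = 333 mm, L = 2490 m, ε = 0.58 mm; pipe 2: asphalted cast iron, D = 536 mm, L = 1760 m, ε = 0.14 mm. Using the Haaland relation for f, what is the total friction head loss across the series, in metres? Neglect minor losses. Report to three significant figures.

H ≈ 7.43 m

Pipe 1: V = 0.8945 m/s, Re = 2.92×10^5, ε/D = 0.00174, f = 0.02323, h_1 = f(L/D)V²/2g = 7.082 m
Pipe 2: V = 0.3452 m/s, Re = 1.81×10^5, ε/D = 2.61×10^-4, f = 0.01747, h_2 = f(L/D)V²/2g = 0.3486 m
Series → Q common, losses add: H = Σh = 7.431 m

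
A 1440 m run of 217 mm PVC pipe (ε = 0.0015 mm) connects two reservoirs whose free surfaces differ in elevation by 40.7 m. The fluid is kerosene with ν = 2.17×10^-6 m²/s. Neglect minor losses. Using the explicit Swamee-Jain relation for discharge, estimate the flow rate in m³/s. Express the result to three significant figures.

Q ≈ 0.106 m³/s

Swamee-Jain (Type II): Q = -0.965·√(gD⁵h_f/L)·ln[ε/(3.7D) + √(3.17ν²L/(gD³h_f))]
√(gD⁵h_f/L) = √(9.81·0.217⁵·40.7/1440) = 0.01155
ε/(3.7D) = 1.87×10^-6; √(3.17ν²L/(gD³h_f)) = 7.26×10^-5
Q = -0.965·0.01155·ln(7.445×10^-5) = 0.1059 m³/s
Check: V = 2.86 m/s, Re = 2.86×10^5, f = 0.01458, h_f = 40.5 m ≈ 40.7 m ✓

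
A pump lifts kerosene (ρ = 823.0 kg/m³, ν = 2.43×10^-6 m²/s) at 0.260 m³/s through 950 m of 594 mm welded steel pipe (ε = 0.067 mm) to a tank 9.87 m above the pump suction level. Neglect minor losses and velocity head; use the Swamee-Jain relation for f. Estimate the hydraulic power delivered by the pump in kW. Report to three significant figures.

P_hyd ≈ 23.2 kW

V = 4Q/(πD²) = 0.9382 m/s; Re = 2.29×10^5; ε/D = 1.13×10^-4; f = 0.01616
h_f = f(L/D)V²/2g = 1.159 m
Total head H = z + h_f = 9.87 + 1.159 = 11.03 m
P_hyd = ρgQH = 823.0·9.81·0.260·11.03 = 23.15 kW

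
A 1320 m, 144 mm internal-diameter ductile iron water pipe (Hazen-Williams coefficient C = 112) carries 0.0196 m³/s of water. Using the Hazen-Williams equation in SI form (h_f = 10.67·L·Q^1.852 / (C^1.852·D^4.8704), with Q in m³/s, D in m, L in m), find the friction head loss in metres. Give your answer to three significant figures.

h_f ≈ 19.5 m

h_f = 10.67·1320·0.0196^1.852 / (112^1.852·0.144^4.8704) = 19.50 m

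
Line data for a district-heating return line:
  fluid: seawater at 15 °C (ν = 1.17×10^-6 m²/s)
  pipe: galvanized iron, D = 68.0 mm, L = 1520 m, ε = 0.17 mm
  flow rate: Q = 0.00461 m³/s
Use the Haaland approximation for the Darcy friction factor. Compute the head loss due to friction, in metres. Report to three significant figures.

h_f ≈ 49.0 m

V = 4Q/(πD²) = 4·0.00461/(π·0.0680²) = 1.269 m/s
Re = VD/ν = 1.269·0.0680/1.17×10^-6 = 7.38×10^4 → turbulent
ε/D = 0.17/68.0 = 0.00250
Haaland: f = 0.02667
h_f = f(L/D)V²/(2g) = 0.02667·(1520/0.0680)·1.269²/(2·9.81) = 48.95 m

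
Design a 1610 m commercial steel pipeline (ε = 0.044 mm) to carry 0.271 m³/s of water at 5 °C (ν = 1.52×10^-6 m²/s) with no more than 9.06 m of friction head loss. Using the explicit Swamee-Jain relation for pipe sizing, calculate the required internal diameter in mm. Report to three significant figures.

Swamee-Jain (Type III): D = 0.66·[ε^1.25·(LQ²/(gh_f))^4.75 + ν·Q^9.4·(L/(gh_f))^5.2]^0.04
LQ²/(gh_f) = 1.330; L/(gh_f) = 18.11
Term 1 = ε^1.25·(…)^4.75 = 1.39×10^-5; Term 2 = ν·Q^9.4·(…)^5.2 = 2.47×10^-5
D = 0.66·(1.39×10^-5 + 2.47×10^-5)^0.04 = 0.4396 m = 440 mm
Check: V = 1.79 m/s, Re = 5.16×10^5, f = 0.01442, h_f = 8.58 m ≈ 9.06 m ✓

D ≈ 440 mm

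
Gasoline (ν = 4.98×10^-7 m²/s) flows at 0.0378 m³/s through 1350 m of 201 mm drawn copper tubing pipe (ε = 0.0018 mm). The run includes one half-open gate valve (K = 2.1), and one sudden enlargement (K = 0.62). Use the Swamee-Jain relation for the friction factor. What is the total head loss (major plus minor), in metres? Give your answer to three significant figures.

V = 4Q/(πD²) = 1.191 m/s; V²/2g = 0.07233 m
Re = 4.81×10^5, ε/D = 8.96×10^-6 → f = 0.01332 (Swamee-Jain)
Major: h_f = f(L/D)·V²/2g = 0.01332·6716·0.07233 = 6.473 m
Minor: ΣK = 2.72; h_m = ΣK·V²/2g = 0.1967 m
Total H_L = 6.473 + 0.1967 = 6.669 m

H_L ≈ 6.67 m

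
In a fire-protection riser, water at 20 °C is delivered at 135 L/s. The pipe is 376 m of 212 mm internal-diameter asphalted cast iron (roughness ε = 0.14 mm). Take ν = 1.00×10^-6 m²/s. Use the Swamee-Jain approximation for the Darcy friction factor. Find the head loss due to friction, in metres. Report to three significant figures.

h_f ≈ 24.3 m

V = 4Q/(πD²) = 4·0.135/(π·0.212²) = 3.824 m/s
Re = VD/ν = 3.824·0.212/1.00×10^-6 = 8.11×10^5 → turbulent
ε/D = 0.14/212 = 6.60×10^-4
Swamee-Jain: f = 0.01840
h_f = f(L/D)V²/(2g) = 0.01840·(376/0.212)·3.824²/(2·9.81) = 24.33 m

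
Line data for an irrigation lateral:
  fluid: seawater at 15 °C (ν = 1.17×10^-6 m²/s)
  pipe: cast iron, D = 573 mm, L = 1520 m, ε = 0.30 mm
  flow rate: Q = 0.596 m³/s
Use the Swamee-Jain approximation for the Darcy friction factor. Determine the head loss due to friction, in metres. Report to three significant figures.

V = 4Q/(πD²) = 4·0.596/(π·0.573²) = 2.311 m/s
Re = VD/ν = 2.311·0.573/1.17×10^-6 = 1.13×10^6 → turbulent
ε/D = 0.30/573 = 5.24×10^-4
Swamee-Jain: f = 0.01740
h_f = f(L/D)V²/(2g) = 0.01740·(1520/0.573)·2.311²/(2·9.81) = 12.57 m

h_f ≈ 12.6 m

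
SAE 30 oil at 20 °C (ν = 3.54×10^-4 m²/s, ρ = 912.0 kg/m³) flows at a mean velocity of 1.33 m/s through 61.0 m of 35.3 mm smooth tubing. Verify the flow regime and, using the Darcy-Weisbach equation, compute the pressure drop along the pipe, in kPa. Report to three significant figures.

Re = VD/ν = 1.33·0.03530/3.54×10^-4 = 133 → laminar (Re < 2300)
f = 64/Re = 0.4826
h_f = f(L/D)V²/(2g) = 0.4826·(61.0/0.03530)·1.33²/(2·9.81) = 75.18 m
Δp = ρg·h_f = 912.0·9.81·75.18 = 672.6 kPa

Δp ≈ 673 kPa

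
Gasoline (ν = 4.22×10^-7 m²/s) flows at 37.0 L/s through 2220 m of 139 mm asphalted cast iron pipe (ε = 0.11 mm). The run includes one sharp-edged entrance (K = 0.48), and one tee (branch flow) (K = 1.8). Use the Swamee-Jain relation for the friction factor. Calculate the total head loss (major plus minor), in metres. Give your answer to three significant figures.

H_L ≈ 93.2 m

V = 4Q/(πD²) = 2.438 m/s; V²/2g = 0.3030 m
Re = 8.03×10^5, ε/D = 7.91×10^-4 → f = 0.01911 (Swamee-Jain)
Major: h_f = f(L/D)·V²/2g = 0.01911·15971·0.3030 = 92.50 m
Minor: ΣK = 2.28; h_m = ΣK·V²/2g = 0.6909 m
Total H_L = 92.50 + 0.6909 = 93.19 m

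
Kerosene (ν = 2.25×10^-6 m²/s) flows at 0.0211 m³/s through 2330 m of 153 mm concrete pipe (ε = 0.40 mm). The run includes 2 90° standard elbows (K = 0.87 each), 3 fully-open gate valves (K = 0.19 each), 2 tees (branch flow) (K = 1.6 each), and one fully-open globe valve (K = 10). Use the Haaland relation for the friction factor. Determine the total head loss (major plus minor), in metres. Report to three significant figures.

H_L ≈ 28.5 m

V = 4Q/(πD²) = 1.148 m/s; V²/2g = 0.06713 m
Re = 7.80×10^4, ε/D = 0.00261 → f = 0.02684 (Haaland)
Major: h_f = f(L/D)·V²/2g = 0.02684·15229·0.06713 = 27.44 m
Minor: ΣK = 15.5; h_m = ΣK·V²/2g = 1.041 m
Total H_L = 27.44 + 1.041 = 28.48 m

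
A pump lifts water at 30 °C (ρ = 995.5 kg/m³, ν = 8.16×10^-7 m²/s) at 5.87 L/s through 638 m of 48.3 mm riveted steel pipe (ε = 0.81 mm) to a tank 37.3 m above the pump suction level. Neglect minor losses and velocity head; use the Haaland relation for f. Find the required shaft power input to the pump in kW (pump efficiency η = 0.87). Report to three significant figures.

V = 4Q/(πD²) = 3.204 m/s; Re = 1.90×10^5; ε/D = 0.0168; f = 0.04583
h_f = f(L/D)V²/2g = 316.7 m
Total head H = z + h_f = 37.3 + 316.7 = 354.0 m
P_hyd = ρgQH = 995.5·9.81·0.00587·354.0 = 20.29 kW
P_shaft = P_hyd/η = 20.29/0.87 = 23.32 kW

P_shaft ≈ 23.3 kW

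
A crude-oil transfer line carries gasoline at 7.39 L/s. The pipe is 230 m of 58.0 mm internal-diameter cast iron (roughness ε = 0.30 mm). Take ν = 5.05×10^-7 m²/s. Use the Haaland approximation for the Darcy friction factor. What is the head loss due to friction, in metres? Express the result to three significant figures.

h_f ≈ 49.0 m

V = 4Q/(πD²) = 4·0.00739/(π·0.0580²) = 2.797 m/s
Re = VD/ν = 2.797·0.0580/5.05×10^-7 = 3.21×10^5 → turbulent
ε/D = 0.30/58.0 = 0.00517
Haaland: f = 0.03101
h_f = f(L/D)V²/(2g) = 0.03101·(230/0.0580)·2.797²/(2·9.81) = 49.03 m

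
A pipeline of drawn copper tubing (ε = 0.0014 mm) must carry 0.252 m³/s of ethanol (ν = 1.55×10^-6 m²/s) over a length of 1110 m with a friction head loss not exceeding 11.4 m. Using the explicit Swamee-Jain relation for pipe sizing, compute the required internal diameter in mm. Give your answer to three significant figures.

Swamee-Jain (Type III): D = 0.66·[ε^1.25·(LQ²/(gh_f))^4.75 + ν·Q^9.4·(L/(gh_f))^5.2]^0.04
LQ²/(gh_f) = 0.6303; L/(gh_f) = 9.925
Term 1 = ε^1.25·(…)^4.75 = 5.38×10^-9; Term 2 = ν·Q^9.4·(…)^5.2 = 5.58×10^-7
D = 0.66·(5.38×10^-9 + 5.58×10^-7)^0.04 = 0.3712 m = 371 mm
Check: V = 2.33 m/s, Re = 5.58×10^5, f = 0.01290, h_f = 10.7 m ≈ 11.4 m ✓

D ≈ 371 mm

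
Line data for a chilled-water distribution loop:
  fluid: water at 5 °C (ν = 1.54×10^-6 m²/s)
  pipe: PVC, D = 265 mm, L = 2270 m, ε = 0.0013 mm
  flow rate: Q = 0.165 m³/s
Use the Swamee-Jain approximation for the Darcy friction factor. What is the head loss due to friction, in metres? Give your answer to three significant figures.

V = 4Q/(πD²) = 4·0.165/(π·0.265²) = 2.992 m/s
Re = VD/ν = 2.992·0.265/1.54×10^-6 = 5.15×10^5 → turbulent
ε/D = 0.0013/265 = 4.91×10^-6
Swamee-Jain: f = 0.01310
h_f = f(L/D)V²/(2g) = 0.01310·(2270/0.265)·2.992²/(2·9.81) = 51.20 m

h_f ≈ 51.2 m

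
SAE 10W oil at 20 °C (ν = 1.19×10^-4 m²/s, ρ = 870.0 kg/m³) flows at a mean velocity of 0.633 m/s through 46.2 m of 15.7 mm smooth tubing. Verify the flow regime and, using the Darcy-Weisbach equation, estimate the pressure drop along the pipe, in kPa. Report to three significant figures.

Re = VD/ν = 0.633·0.01570/1.19×10^-4 = 83.5 → laminar (Re < 2300)
f = 64/Re = 0.7663
h_f = f(L/D)V²/(2g) = 0.7663·(46.2/0.01570)·0.633²/(2·9.81) = 46.05 m
Δp = ρg·h_f = 870.0·9.81·46.05 = 393.1 kPa

Δp ≈ 393 kPa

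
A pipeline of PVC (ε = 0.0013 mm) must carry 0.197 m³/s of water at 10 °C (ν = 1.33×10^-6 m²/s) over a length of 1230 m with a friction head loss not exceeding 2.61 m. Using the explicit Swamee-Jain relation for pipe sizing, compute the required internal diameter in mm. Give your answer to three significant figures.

Swamee-Jain (Type III): D = 0.66·[ε^1.25·(LQ²/(gh_f))^4.75 + ν·Q^9.4·(L/(gh_f))^5.2]^0.04
LQ²/(gh_f) = 1.864; L/(gh_f) = 48.04
Term 1 = ε^1.25·(…)^4.75 = 8.46×10^-7; Term 2 = ν·Q^9.4·(…)^5.2 = 1.72×10^-4
D = 0.66·(8.46×10^-7 + 1.72×10^-4)^0.04 = 0.4667 m = 467 mm
Check: V = 1.15 m/s, Re = 4.04×10^5, f = 0.01364, h_f = 2.43 m ≈ 2.61 m ✓

D ≈ 467 mm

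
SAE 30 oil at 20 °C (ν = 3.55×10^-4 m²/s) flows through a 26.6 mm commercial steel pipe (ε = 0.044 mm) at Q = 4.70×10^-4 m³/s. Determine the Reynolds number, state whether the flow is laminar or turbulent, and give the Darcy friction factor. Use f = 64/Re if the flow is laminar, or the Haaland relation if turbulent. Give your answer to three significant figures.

Re ≈ 63.4; laminar; f = 64/Re ≈ 1.01

V = 4Q/(πD²) = 0.8458 m/s
Re = VD/ν = 0.8458·0.0266/3.55×10^-4 = 63.4
Re < 2300 → laminar → f = 64/Re = 1.010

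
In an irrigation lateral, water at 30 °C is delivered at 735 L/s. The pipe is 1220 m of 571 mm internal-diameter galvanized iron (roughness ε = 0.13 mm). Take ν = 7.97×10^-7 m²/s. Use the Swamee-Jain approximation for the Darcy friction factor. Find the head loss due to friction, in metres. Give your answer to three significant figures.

h_f ≈ 13.1 m

V = 4Q/(πD²) = 4·0.735/(π·0.571²) = 2.870 m/s
Re = VD/ν = 2.870·0.571/7.97×10^-7 = 2.06×10^6 → turbulent
ε/D = 0.13/571 = 2.28×10^-4
Swamee-Jain: f = 0.01463
h_f = f(L/D)V²/(2g) = 0.01463·(1220/0.571)·2.870²/(2·9.81) = 13.13 m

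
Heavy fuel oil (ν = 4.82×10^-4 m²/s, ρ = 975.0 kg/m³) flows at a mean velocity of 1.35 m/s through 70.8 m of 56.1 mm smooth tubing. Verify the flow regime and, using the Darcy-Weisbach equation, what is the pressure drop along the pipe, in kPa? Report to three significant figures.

Δp ≈ 457 kPa

Re = VD/ν = 1.35·0.05610/4.82×10^-4 = 157 → laminar (Re < 2300)
f = 64/Re = 0.4073
h_f = f(L/D)V²/(2g) = 0.4073·(70.8/0.05610)·1.35²/(2·9.81) = 47.75 m
Δp = ρg·h_f = 975.0·9.81·47.75 = 456.7 kPa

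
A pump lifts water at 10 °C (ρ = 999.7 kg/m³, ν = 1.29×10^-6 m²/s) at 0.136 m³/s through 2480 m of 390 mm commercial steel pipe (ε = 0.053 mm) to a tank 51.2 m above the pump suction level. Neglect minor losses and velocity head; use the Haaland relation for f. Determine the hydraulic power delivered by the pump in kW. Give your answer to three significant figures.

V = 4Q/(πD²) = 1.138 m/s; Re = 3.44×10^5; ε/D = 1.36×10^-4; f = 0.01528
h_f = f(L/D)V²/2g = 6.417 m
Total head H = z + h_f = 51.2 + 6.417 = 57.62 m
P_hyd = ρgQH = 999.7·9.81·0.136·57.62 = 76.85 kW

P_hyd ≈ 76.8 kW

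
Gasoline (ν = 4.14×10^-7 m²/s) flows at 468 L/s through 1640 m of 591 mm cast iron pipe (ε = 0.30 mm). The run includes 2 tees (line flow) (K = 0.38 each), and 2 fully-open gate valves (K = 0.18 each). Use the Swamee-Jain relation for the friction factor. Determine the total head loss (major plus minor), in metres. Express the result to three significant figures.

H_L ≈ 7.18 m

V = 4Q/(πD²) = 1.706 m/s; V²/2g = 0.1483 m
Re = 2.44×10^6, ε/D = 5.08×10^-4 → f = 0.01703 (Swamee-Jain)
Major: h_f = f(L/D)·V²/2g = 0.01703·2775·0.1483 = 7.011 m
Minor: ΣK = 1.12; h_m = ΣK·V²/2g = 0.1661 m
Total H_L = 7.011 + 0.1661 = 7.177 m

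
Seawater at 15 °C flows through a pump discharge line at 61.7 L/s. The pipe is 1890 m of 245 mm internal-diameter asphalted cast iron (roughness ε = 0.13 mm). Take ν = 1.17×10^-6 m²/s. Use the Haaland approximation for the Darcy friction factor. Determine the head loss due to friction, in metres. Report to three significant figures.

h_f ≈ 12.4 m

V = 4Q/(πD²) = 4·0.0617/(π·0.245²) = 1.309 m/s
Re = VD/ν = 1.309·0.245/1.17×10^-6 = 2.74×10^5 → turbulent
ε/D = 0.13/245 = 5.31×10^-4
Haaland: f = 0.01836
h_f = f(L/D)V²/(2g) = 0.01836·(1890/0.245)·1.309²/(2·9.81) = 12.36 m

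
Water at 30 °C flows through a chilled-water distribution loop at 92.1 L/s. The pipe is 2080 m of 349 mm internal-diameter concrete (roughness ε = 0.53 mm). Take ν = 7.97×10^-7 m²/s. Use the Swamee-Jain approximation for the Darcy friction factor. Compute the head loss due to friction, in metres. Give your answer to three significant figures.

h_f ≈ 6.32 m

V = 4Q/(πD²) = 4·0.0921/(π·0.349²) = 0.9628 m/s
Re = VD/ν = 0.9628·0.349/7.97×10^-7 = 4.22×10^5 → turbulent
ε/D = 0.53/349 = 0.00152
Swamee-Jain: f = 0.02245
h_f = f(L/D)V²/(2g) = 0.02245·(2080/0.349)·0.9628²/(2·9.81) = 6.321 m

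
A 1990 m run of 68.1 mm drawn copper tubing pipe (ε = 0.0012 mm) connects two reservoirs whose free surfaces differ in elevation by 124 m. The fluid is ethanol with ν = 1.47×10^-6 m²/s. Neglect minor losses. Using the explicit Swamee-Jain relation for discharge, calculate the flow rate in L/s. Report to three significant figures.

Q ≈ 7.81 L/s

Swamee-Jain (Type II): Q = -0.965·√(gD⁵h_f/L)·ln[ε/(3.7D) + √(3.17ν²L/(gD³h_f))]
√(gD⁵h_f/L) = √(9.81·0.0681⁵·124/1990) = 9.462×10^-4
ε/(3.7D) = 4.76×10^-6; √(3.17ν²L/(gD³h_f)) = 1.88×10^-4
Q = -0.965·9.462×10^-4·ln(1.931×10^-4) = 0.007809 m³/s
Check: V = 2.14 m/s, Re = 9.93×10^4, f = 0.01800, h_f = 123 m ≈ 124 m ✓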